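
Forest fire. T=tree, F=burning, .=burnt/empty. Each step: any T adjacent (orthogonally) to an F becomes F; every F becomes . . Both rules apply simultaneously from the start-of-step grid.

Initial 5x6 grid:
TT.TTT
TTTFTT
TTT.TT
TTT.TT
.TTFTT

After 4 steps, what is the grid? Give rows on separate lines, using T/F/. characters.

Step 1: 5 trees catch fire, 2 burn out
  TT.FTT
  TTF.FT
  TTT.TT
  TTT.TT
  .TF.FT
Step 2: 9 trees catch fire, 5 burn out
  TT..FT
  TF...F
  TTF.FT
  TTF.FT
  .F...F
Step 3: 7 trees catch fire, 9 burn out
  TF...F
  F.....
  TF...F
  TF...F
  ......
Step 4: 3 trees catch fire, 7 burn out
  F.....
  ......
  F.....
  F.....
  ......

F.....
......
F.....
F.....
......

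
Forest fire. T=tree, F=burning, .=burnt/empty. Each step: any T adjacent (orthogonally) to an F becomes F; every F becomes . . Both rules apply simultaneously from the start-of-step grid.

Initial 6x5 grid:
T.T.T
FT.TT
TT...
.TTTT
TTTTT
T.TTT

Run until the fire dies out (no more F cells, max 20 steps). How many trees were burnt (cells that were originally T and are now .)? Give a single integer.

Answer: 17

Derivation:
Step 1: +3 fires, +1 burnt (F count now 3)
Step 2: +1 fires, +3 burnt (F count now 1)
Step 3: +1 fires, +1 burnt (F count now 1)
Step 4: +2 fires, +1 burnt (F count now 2)
Step 5: +3 fires, +2 burnt (F count now 3)
Step 6: +4 fires, +3 burnt (F count now 4)
Step 7: +2 fires, +4 burnt (F count now 2)
Step 8: +1 fires, +2 burnt (F count now 1)
Step 9: +0 fires, +1 burnt (F count now 0)
Fire out after step 9
Initially T: 21, now '.': 26
Total burnt (originally-T cells now '.'): 17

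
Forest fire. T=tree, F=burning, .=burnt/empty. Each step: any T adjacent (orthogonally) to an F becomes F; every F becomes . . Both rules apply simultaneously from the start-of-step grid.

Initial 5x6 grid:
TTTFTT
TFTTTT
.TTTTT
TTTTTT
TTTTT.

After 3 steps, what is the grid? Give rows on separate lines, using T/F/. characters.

Step 1: 7 trees catch fire, 2 burn out
  TFF.FT
  F.FFTT
  .FTTTT
  TTTTTT
  TTTTT.
Step 2: 6 trees catch fire, 7 burn out
  F....F
  ....FT
  ..FFTT
  TFTTTT
  TTTTT.
Step 3: 6 trees catch fire, 6 burn out
  ......
  .....F
  ....FT
  F.FFTT
  TFTTT.

......
.....F
....FT
F.FFTT
TFTTT.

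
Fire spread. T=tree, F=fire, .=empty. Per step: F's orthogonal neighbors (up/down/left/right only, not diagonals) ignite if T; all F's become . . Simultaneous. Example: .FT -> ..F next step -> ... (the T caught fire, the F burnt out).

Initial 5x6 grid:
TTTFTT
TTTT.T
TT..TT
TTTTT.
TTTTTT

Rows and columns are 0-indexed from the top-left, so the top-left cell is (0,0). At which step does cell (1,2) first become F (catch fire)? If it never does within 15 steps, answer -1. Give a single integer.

Step 1: cell (1,2)='T' (+3 fires, +1 burnt)
Step 2: cell (1,2)='F' (+3 fires, +3 burnt)
  -> target ignites at step 2
Step 3: cell (1,2)='.' (+3 fires, +3 burnt)
Step 4: cell (1,2)='.' (+3 fires, +3 burnt)
Step 5: cell (1,2)='.' (+3 fires, +3 burnt)
Step 6: cell (1,2)='.' (+4 fires, +3 burnt)
Step 7: cell (1,2)='.' (+4 fires, +4 burnt)
Step 8: cell (1,2)='.' (+2 fires, +4 burnt)
Step 9: cell (1,2)='.' (+0 fires, +2 burnt)
  fire out at step 9

2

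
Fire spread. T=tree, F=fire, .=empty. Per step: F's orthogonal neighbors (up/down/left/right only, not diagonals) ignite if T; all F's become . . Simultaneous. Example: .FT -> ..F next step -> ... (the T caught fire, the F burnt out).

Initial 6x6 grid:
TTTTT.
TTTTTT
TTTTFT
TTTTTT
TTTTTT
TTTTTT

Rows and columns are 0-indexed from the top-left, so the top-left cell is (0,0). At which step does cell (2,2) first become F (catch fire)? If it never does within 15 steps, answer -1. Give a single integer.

Step 1: cell (2,2)='T' (+4 fires, +1 burnt)
Step 2: cell (2,2)='F' (+7 fires, +4 burnt)
  -> target ignites at step 2
Step 3: cell (2,2)='.' (+7 fires, +7 burnt)
Step 4: cell (2,2)='.' (+7 fires, +7 burnt)
Step 5: cell (2,2)='.' (+5 fires, +7 burnt)
Step 6: cell (2,2)='.' (+3 fires, +5 burnt)
Step 7: cell (2,2)='.' (+1 fires, +3 burnt)
Step 8: cell (2,2)='.' (+0 fires, +1 burnt)
  fire out at step 8

2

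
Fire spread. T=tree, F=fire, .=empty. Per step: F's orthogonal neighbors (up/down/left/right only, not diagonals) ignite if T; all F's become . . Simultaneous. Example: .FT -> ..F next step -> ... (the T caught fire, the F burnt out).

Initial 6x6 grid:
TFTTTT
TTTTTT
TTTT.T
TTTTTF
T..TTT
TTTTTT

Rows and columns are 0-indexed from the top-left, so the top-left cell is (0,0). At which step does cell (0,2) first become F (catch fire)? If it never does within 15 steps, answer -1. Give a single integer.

Step 1: cell (0,2)='F' (+6 fires, +2 burnt)
  -> target ignites at step 1
Step 2: cell (0,2)='.' (+8 fires, +6 burnt)
Step 3: cell (0,2)='.' (+11 fires, +8 burnt)
Step 4: cell (0,2)='.' (+2 fires, +11 burnt)
Step 5: cell (0,2)='.' (+2 fires, +2 burnt)
Step 6: cell (0,2)='.' (+2 fires, +2 burnt)
Step 7: cell (0,2)='.' (+0 fires, +2 burnt)
  fire out at step 7

1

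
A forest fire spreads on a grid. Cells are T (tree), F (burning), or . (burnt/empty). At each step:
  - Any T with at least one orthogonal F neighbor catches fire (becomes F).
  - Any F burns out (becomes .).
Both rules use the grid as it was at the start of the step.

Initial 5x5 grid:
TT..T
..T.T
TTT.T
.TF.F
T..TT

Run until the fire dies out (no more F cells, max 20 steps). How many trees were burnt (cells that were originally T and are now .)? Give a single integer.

Step 1: +4 fires, +2 burnt (F count now 4)
Step 2: +4 fires, +4 burnt (F count now 4)
Step 3: +2 fires, +4 burnt (F count now 2)
Step 4: +0 fires, +2 burnt (F count now 0)
Fire out after step 4
Initially T: 13, now '.': 22
Total burnt (originally-T cells now '.'): 10

Answer: 10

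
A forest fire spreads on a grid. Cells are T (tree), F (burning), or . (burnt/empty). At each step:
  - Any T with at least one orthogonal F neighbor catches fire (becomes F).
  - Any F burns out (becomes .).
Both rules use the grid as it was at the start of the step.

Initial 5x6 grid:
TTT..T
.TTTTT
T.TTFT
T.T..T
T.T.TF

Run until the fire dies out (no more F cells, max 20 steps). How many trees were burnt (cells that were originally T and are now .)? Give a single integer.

Answer: 16

Derivation:
Step 1: +5 fires, +2 burnt (F count now 5)
Step 2: +3 fires, +5 burnt (F count now 3)
Step 3: +3 fires, +3 burnt (F count now 3)
Step 4: +3 fires, +3 burnt (F count now 3)
Step 5: +1 fires, +3 burnt (F count now 1)
Step 6: +1 fires, +1 burnt (F count now 1)
Step 7: +0 fires, +1 burnt (F count now 0)
Fire out after step 7
Initially T: 19, now '.': 27
Total burnt (originally-T cells now '.'): 16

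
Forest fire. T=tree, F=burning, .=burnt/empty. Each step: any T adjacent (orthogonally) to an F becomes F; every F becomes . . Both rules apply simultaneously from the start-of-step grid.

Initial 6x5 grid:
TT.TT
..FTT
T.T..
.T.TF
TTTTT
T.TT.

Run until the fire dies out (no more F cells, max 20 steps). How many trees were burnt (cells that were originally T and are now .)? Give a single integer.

Step 1: +4 fires, +2 burnt (F count now 4)
Step 2: +3 fires, +4 burnt (F count now 3)
Step 3: +3 fires, +3 burnt (F count now 3)
Step 4: +2 fires, +3 burnt (F count now 2)
Step 5: +2 fires, +2 burnt (F count now 2)
Step 6: +1 fires, +2 burnt (F count now 1)
Step 7: +0 fires, +1 burnt (F count now 0)
Fire out after step 7
Initially T: 18, now '.': 27
Total burnt (originally-T cells now '.'): 15

Answer: 15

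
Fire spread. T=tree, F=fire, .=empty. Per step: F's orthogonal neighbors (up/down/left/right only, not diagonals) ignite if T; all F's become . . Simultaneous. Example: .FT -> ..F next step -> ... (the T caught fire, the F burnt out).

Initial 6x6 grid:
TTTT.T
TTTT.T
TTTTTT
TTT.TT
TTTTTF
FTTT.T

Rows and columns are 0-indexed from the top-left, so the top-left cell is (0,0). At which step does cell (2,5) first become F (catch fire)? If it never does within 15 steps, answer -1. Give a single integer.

Step 1: cell (2,5)='T' (+5 fires, +2 burnt)
Step 2: cell (2,5)='F' (+6 fires, +5 burnt)
  -> target ignites at step 2
Step 3: cell (2,5)='.' (+6 fires, +6 burnt)
Step 4: cell (2,5)='.' (+5 fires, +6 burnt)
Step 5: cell (2,5)='.' (+4 fires, +5 burnt)
Step 6: cell (2,5)='.' (+3 fires, +4 burnt)
Step 7: cell (2,5)='.' (+1 fires, +3 burnt)
Step 8: cell (2,5)='.' (+0 fires, +1 burnt)
  fire out at step 8

2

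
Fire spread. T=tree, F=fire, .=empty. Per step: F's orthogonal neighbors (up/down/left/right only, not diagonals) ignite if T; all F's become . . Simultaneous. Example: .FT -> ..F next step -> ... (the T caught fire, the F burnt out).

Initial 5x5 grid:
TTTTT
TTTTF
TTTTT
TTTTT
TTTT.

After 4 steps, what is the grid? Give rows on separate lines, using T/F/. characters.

Step 1: 3 trees catch fire, 1 burn out
  TTTTF
  TTTF.
  TTTTF
  TTTTT
  TTTT.
Step 2: 4 trees catch fire, 3 burn out
  TTTF.
  TTF..
  TTTF.
  TTTTF
  TTTT.
Step 3: 4 trees catch fire, 4 burn out
  TTF..
  TF...
  TTF..
  TTTF.
  TTTT.
Step 4: 5 trees catch fire, 4 burn out
  TF...
  F....
  TF...
  TTF..
  TTTF.

TF...
F....
TF...
TTF..
TTTF.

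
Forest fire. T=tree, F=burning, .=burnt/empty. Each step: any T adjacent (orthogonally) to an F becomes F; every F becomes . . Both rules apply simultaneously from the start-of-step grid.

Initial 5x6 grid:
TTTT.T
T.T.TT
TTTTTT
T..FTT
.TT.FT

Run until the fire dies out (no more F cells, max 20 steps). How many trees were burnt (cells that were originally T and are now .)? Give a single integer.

Step 1: +3 fires, +2 burnt (F count now 3)
Step 2: +3 fires, +3 burnt (F count now 3)
Step 3: +4 fires, +3 burnt (F count now 4)
Step 4: +3 fires, +4 burnt (F count now 3)
Step 5: +5 fires, +3 burnt (F count now 5)
Step 6: +1 fires, +5 burnt (F count now 1)
Step 7: +0 fires, +1 burnt (F count now 0)
Fire out after step 7
Initially T: 21, now '.': 28
Total burnt (originally-T cells now '.'): 19

Answer: 19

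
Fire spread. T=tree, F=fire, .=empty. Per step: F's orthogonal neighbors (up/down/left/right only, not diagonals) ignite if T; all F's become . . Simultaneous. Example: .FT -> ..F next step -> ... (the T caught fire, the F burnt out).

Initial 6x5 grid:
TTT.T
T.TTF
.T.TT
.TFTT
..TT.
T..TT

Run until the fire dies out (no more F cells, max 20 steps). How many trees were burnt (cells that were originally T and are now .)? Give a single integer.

Step 1: +6 fires, +2 burnt (F count now 6)
Step 2: +5 fires, +6 burnt (F count now 5)
Step 3: +2 fires, +5 burnt (F count now 2)
Step 4: +2 fires, +2 burnt (F count now 2)
Step 5: +1 fires, +2 burnt (F count now 1)
Step 6: +1 fires, +1 burnt (F count now 1)
Step 7: +0 fires, +1 burnt (F count now 0)
Fire out after step 7
Initially T: 18, now '.': 29
Total burnt (originally-T cells now '.'): 17

Answer: 17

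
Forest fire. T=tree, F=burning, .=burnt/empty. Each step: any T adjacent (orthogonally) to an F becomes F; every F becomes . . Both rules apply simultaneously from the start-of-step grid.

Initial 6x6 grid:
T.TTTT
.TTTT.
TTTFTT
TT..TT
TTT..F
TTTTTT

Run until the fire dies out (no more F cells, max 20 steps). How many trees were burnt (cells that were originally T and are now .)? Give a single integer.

Step 1: +5 fires, +2 burnt (F count now 5)
Step 2: +7 fires, +5 burnt (F count now 7)
Step 3: +6 fires, +7 burnt (F count now 6)
Step 4: +4 fires, +6 burnt (F count now 4)
Step 5: +3 fires, +4 burnt (F count now 3)
Step 6: +1 fires, +3 burnt (F count now 1)
Step 7: +0 fires, +1 burnt (F count now 0)
Fire out after step 7
Initially T: 27, now '.': 35
Total burnt (originally-T cells now '.'): 26

Answer: 26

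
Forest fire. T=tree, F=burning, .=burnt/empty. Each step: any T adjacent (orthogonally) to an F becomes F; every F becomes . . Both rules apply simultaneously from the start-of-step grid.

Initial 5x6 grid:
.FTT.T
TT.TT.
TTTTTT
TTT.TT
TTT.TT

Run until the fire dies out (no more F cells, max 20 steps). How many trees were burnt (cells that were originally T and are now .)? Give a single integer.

Answer: 22

Derivation:
Step 1: +2 fires, +1 burnt (F count now 2)
Step 2: +3 fires, +2 burnt (F count now 3)
Step 3: +4 fires, +3 burnt (F count now 4)
Step 4: +5 fires, +4 burnt (F count now 5)
Step 5: +3 fires, +5 burnt (F count now 3)
Step 6: +2 fires, +3 burnt (F count now 2)
Step 7: +2 fires, +2 burnt (F count now 2)
Step 8: +1 fires, +2 burnt (F count now 1)
Step 9: +0 fires, +1 burnt (F count now 0)
Fire out after step 9
Initially T: 23, now '.': 29
Total burnt (originally-T cells now '.'): 22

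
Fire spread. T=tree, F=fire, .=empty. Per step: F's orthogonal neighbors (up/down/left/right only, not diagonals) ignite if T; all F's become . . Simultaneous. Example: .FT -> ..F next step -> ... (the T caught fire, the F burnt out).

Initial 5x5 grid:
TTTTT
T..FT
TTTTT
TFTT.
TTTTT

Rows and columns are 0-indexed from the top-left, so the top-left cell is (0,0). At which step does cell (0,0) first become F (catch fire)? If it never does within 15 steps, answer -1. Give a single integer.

Step 1: cell (0,0)='T' (+7 fires, +2 burnt)
Step 2: cell (0,0)='T' (+8 fires, +7 burnt)
Step 3: cell (0,0)='T' (+3 fires, +8 burnt)
Step 4: cell (0,0)='F' (+2 fires, +3 burnt)
  -> target ignites at step 4
Step 5: cell (0,0)='.' (+0 fires, +2 burnt)
  fire out at step 5

4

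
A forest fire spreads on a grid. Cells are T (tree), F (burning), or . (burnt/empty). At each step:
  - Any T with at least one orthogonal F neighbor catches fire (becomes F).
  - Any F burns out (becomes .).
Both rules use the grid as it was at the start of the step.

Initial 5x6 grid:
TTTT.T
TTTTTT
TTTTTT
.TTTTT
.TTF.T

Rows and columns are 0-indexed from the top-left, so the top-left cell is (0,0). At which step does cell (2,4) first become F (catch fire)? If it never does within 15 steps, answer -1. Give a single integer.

Step 1: cell (2,4)='T' (+2 fires, +1 burnt)
Step 2: cell (2,4)='T' (+4 fires, +2 burnt)
Step 3: cell (2,4)='F' (+5 fires, +4 burnt)
  -> target ignites at step 3
Step 4: cell (2,4)='.' (+6 fires, +5 burnt)
Step 5: cell (2,4)='.' (+4 fires, +6 burnt)
Step 6: cell (2,4)='.' (+3 fires, +4 burnt)
Step 7: cell (2,4)='.' (+1 fires, +3 burnt)
Step 8: cell (2,4)='.' (+0 fires, +1 burnt)
  fire out at step 8

3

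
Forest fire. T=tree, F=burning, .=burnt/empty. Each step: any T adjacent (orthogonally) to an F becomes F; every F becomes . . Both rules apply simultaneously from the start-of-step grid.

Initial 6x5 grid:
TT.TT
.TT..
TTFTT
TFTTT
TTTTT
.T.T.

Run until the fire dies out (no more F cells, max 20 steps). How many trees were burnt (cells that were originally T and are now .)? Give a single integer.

Answer: 19

Derivation:
Step 1: +6 fires, +2 burnt (F count now 6)
Step 2: +7 fires, +6 burnt (F count now 7)
Step 3: +3 fires, +7 burnt (F count now 3)
Step 4: +3 fires, +3 burnt (F count now 3)
Step 5: +0 fires, +3 burnt (F count now 0)
Fire out after step 5
Initially T: 21, now '.': 28
Total burnt (originally-T cells now '.'): 19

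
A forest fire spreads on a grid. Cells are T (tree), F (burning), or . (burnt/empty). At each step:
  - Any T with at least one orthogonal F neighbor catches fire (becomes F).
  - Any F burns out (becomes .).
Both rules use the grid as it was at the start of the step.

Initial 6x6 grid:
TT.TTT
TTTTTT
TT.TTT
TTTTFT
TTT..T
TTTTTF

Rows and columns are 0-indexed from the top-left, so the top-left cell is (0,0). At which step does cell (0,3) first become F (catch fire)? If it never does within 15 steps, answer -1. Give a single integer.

Step 1: cell (0,3)='T' (+5 fires, +2 burnt)
Step 2: cell (0,3)='T' (+5 fires, +5 burnt)
Step 3: cell (0,3)='T' (+6 fires, +5 burnt)
Step 4: cell (0,3)='F' (+7 fires, +6 burnt)
  -> target ignites at step 4
Step 5: cell (0,3)='.' (+4 fires, +7 burnt)
Step 6: cell (0,3)='.' (+2 fires, +4 burnt)
Step 7: cell (0,3)='.' (+1 fires, +2 burnt)
Step 8: cell (0,3)='.' (+0 fires, +1 burnt)
  fire out at step 8

4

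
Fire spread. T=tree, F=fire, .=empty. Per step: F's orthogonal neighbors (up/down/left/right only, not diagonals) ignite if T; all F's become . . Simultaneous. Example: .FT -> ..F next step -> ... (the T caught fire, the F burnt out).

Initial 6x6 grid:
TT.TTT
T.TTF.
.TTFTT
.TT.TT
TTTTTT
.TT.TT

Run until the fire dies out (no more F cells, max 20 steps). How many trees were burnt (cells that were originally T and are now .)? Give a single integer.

Answer: 23

Derivation:
Step 1: +4 fires, +2 burnt (F count now 4)
Step 2: +7 fires, +4 burnt (F count now 7)
Step 3: +4 fires, +7 burnt (F count now 4)
Step 4: +5 fires, +4 burnt (F count now 5)
Step 5: +3 fires, +5 burnt (F count now 3)
Step 6: +0 fires, +3 burnt (F count now 0)
Fire out after step 6
Initially T: 26, now '.': 33
Total burnt (originally-T cells now '.'): 23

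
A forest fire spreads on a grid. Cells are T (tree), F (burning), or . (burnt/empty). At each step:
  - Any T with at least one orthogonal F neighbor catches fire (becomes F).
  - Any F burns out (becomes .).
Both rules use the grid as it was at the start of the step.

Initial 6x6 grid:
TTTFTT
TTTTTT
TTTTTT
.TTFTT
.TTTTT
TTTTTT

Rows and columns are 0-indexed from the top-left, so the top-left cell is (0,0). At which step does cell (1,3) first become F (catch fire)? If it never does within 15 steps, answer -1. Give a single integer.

Step 1: cell (1,3)='F' (+7 fires, +2 burnt)
  -> target ignites at step 1
Step 2: cell (1,3)='.' (+11 fires, +7 burnt)
Step 3: cell (1,3)='.' (+9 fires, +11 burnt)
Step 4: cell (1,3)='.' (+4 fires, +9 burnt)
Step 5: cell (1,3)='.' (+1 fires, +4 burnt)
Step 6: cell (1,3)='.' (+0 fires, +1 burnt)
  fire out at step 6

1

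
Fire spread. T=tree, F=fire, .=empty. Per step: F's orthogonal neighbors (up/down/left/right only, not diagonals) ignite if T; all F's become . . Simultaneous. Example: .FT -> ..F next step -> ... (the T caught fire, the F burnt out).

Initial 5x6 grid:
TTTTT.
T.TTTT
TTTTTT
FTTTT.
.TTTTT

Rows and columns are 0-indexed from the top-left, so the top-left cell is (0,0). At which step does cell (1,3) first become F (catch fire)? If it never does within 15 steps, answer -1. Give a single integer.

Step 1: cell (1,3)='T' (+2 fires, +1 burnt)
Step 2: cell (1,3)='T' (+4 fires, +2 burnt)
Step 3: cell (1,3)='T' (+4 fires, +4 burnt)
Step 4: cell (1,3)='T' (+5 fires, +4 burnt)
Step 5: cell (1,3)='F' (+4 fires, +5 burnt)
  -> target ignites at step 5
Step 6: cell (1,3)='.' (+4 fires, +4 burnt)
Step 7: cell (1,3)='.' (+2 fires, +4 burnt)
Step 8: cell (1,3)='.' (+0 fires, +2 burnt)
  fire out at step 8

5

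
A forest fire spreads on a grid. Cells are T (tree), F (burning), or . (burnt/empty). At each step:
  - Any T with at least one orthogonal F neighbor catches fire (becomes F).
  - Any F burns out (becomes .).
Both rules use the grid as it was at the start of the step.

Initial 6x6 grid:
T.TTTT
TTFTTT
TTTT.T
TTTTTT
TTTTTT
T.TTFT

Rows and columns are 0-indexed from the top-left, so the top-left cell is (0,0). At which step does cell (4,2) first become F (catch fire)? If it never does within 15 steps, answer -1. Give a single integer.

Step 1: cell (4,2)='T' (+7 fires, +2 burnt)
Step 2: cell (4,2)='T' (+10 fires, +7 burnt)
Step 3: cell (4,2)='F' (+8 fires, +10 burnt)
  -> target ignites at step 3
Step 4: cell (4,2)='.' (+4 fires, +8 burnt)
Step 5: cell (4,2)='.' (+1 fires, +4 burnt)
Step 6: cell (4,2)='.' (+1 fires, +1 burnt)
Step 7: cell (4,2)='.' (+0 fires, +1 burnt)
  fire out at step 7

3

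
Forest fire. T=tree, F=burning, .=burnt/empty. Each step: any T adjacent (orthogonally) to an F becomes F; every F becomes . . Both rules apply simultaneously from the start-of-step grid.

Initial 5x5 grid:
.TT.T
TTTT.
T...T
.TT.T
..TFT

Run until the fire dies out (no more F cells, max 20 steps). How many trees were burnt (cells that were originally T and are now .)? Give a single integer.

Step 1: +2 fires, +1 burnt (F count now 2)
Step 2: +2 fires, +2 burnt (F count now 2)
Step 3: +2 fires, +2 burnt (F count now 2)
Step 4: +0 fires, +2 burnt (F count now 0)
Fire out after step 4
Initially T: 14, now '.': 17
Total burnt (originally-T cells now '.'): 6

Answer: 6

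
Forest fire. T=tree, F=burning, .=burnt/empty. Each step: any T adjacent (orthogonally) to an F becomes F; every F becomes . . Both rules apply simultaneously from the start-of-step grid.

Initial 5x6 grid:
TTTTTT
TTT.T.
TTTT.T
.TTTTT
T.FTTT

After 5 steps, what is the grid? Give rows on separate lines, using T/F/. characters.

Step 1: 2 trees catch fire, 1 burn out
  TTTTTT
  TTT.T.
  TTTT.T
  .TFTTT
  T..FTT
Step 2: 4 trees catch fire, 2 burn out
  TTTTTT
  TTT.T.
  TTFT.T
  .F.FTT
  T...FT
Step 3: 5 trees catch fire, 4 burn out
  TTTTTT
  TTF.T.
  TF.F.T
  ....FT
  T....F
Step 4: 4 trees catch fire, 5 burn out
  TTFTTT
  TF..T.
  F....T
  .....F
  T.....
Step 5: 4 trees catch fire, 4 burn out
  TF.FTT
  F...T.
  .....F
  ......
  T.....

TF.FTT
F...T.
.....F
......
T.....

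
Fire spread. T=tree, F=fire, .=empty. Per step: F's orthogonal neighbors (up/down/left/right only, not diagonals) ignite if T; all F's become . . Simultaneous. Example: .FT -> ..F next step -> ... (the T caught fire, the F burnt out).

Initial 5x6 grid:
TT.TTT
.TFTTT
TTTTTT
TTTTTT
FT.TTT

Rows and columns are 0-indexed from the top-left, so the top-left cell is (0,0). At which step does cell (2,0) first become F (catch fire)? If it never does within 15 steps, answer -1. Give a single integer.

Step 1: cell (2,0)='T' (+5 fires, +2 burnt)
Step 2: cell (2,0)='F' (+8 fires, +5 burnt)
  -> target ignites at step 2
Step 3: cell (2,0)='.' (+5 fires, +8 burnt)
Step 4: cell (2,0)='.' (+4 fires, +5 burnt)
Step 5: cell (2,0)='.' (+2 fires, +4 burnt)
Step 6: cell (2,0)='.' (+1 fires, +2 burnt)
Step 7: cell (2,0)='.' (+0 fires, +1 burnt)
  fire out at step 7

2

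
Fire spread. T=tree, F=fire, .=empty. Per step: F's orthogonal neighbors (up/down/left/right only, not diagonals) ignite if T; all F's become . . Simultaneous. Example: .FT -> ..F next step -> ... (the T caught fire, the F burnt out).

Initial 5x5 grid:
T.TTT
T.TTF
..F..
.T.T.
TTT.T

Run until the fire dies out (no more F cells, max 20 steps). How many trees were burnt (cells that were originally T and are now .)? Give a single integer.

Answer: 5

Derivation:
Step 1: +3 fires, +2 burnt (F count now 3)
Step 2: +2 fires, +3 burnt (F count now 2)
Step 3: +0 fires, +2 burnt (F count now 0)
Fire out after step 3
Initially T: 13, now '.': 17
Total burnt (originally-T cells now '.'): 5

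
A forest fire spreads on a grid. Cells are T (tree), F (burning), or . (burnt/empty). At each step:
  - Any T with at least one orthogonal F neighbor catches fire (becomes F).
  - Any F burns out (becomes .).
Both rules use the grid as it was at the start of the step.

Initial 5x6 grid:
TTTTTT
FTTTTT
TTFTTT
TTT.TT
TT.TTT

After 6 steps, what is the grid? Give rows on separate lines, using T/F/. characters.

Step 1: 7 trees catch fire, 2 burn out
  FTTTTT
  .FFTTT
  FF.FTT
  TTF.TT
  TT.TTT
Step 2: 6 trees catch fire, 7 burn out
  .FFTTT
  ...FTT
  ....FT
  FF..TT
  TT.TTT
Step 3: 6 trees catch fire, 6 burn out
  ...FTT
  ....FT
  .....F
  ....FT
  FF.TTT
Step 4: 4 trees catch fire, 6 burn out
  ....FT
  .....F
  ......
  .....F
  ...TFT
Step 5: 3 trees catch fire, 4 burn out
  .....F
  ......
  ......
  ......
  ...F.F
Step 6: 0 trees catch fire, 3 burn out
  ......
  ......
  ......
  ......
  ......

......
......
......
......
......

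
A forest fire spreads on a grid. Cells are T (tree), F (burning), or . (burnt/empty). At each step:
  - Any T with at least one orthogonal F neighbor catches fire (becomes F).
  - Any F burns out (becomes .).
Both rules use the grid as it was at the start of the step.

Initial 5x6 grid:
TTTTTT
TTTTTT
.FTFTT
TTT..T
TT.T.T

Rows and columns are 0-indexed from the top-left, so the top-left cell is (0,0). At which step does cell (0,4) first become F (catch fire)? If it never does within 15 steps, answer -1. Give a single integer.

Step 1: cell (0,4)='T' (+5 fires, +2 burnt)
Step 2: cell (0,4)='T' (+9 fires, +5 burnt)
Step 3: cell (0,4)='F' (+6 fires, +9 burnt)
  -> target ignites at step 3
Step 4: cell (0,4)='.' (+2 fires, +6 burnt)
Step 5: cell (0,4)='.' (+0 fires, +2 burnt)
  fire out at step 5

3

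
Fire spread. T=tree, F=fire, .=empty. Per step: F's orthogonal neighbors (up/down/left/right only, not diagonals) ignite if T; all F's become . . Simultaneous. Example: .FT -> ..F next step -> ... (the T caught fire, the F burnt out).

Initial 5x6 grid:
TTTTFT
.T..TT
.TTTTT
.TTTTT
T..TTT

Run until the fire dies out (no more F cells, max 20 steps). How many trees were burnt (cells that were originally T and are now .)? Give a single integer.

Step 1: +3 fires, +1 burnt (F count now 3)
Step 2: +3 fires, +3 burnt (F count now 3)
Step 3: +4 fires, +3 burnt (F count now 4)
Step 4: +6 fires, +4 burnt (F count now 6)
Step 5: +4 fires, +6 burnt (F count now 4)
Step 6: +1 fires, +4 burnt (F count now 1)
Step 7: +0 fires, +1 burnt (F count now 0)
Fire out after step 7
Initially T: 22, now '.': 29
Total burnt (originally-T cells now '.'): 21

Answer: 21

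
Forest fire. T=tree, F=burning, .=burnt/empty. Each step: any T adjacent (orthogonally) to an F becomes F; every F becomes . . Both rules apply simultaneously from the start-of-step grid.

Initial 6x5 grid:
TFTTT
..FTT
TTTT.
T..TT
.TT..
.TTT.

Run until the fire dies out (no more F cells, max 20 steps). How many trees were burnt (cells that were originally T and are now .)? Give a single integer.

Step 1: +4 fires, +2 burnt (F count now 4)
Step 2: +4 fires, +4 burnt (F count now 4)
Step 3: +3 fires, +4 burnt (F count now 3)
Step 4: +2 fires, +3 burnt (F count now 2)
Step 5: +0 fires, +2 burnt (F count now 0)
Fire out after step 5
Initially T: 18, now '.': 25
Total burnt (originally-T cells now '.'): 13

Answer: 13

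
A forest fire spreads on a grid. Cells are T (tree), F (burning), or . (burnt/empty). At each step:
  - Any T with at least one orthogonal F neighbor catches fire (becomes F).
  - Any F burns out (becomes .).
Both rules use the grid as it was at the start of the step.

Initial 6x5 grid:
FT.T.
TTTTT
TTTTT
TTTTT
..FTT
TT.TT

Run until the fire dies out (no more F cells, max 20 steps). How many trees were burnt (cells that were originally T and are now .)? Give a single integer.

Step 1: +4 fires, +2 burnt (F count now 4)
Step 2: +7 fires, +4 burnt (F count now 7)
Step 3: +6 fires, +7 burnt (F count now 6)
Step 4: +2 fires, +6 burnt (F count now 2)
Step 5: +2 fires, +2 burnt (F count now 2)
Step 6: +0 fires, +2 burnt (F count now 0)
Fire out after step 6
Initially T: 23, now '.': 28
Total burnt (originally-T cells now '.'): 21

Answer: 21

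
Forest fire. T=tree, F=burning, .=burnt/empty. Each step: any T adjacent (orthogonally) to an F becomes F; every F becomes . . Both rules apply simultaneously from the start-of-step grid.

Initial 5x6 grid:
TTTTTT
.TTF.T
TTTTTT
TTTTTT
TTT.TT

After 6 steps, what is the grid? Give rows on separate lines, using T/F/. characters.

Step 1: 3 trees catch fire, 1 burn out
  TTTFTT
  .TF..T
  TTTFTT
  TTTTTT
  TTT.TT
Step 2: 6 trees catch fire, 3 burn out
  TTF.FT
  .F...T
  TTF.FT
  TTTFTT
  TTT.TT
Step 3: 6 trees catch fire, 6 burn out
  TF...F
  .....T
  TF...F
  TTF.FT
  TTT.TT
Step 4: 7 trees catch fire, 6 burn out
  F.....
  .....F
  F.....
  TF...F
  TTF.FT
Step 5: 3 trees catch fire, 7 burn out
  ......
  ......
  ......
  F.....
  TF...F
Step 6: 1 trees catch fire, 3 burn out
  ......
  ......
  ......
  ......
  F.....

......
......
......
......
F.....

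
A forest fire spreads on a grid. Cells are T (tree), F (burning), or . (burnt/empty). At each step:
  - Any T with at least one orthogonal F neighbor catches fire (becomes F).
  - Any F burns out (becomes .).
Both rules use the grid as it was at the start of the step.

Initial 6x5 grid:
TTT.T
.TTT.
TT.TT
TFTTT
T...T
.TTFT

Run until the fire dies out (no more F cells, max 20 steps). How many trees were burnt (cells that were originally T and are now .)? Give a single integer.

Step 1: +5 fires, +2 burnt (F count now 5)
Step 2: +6 fires, +5 burnt (F count now 6)
Step 3: +4 fires, +6 burnt (F count now 4)
Step 4: +4 fires, +4 burnt (F count now 4)
Step 5: +0 fires, +4 burnt (F count now 0)
Fire out after step 5
Initially T: 20, now '.': 29
Total burnt (originally-T cells now '.'): 19

Answer: 19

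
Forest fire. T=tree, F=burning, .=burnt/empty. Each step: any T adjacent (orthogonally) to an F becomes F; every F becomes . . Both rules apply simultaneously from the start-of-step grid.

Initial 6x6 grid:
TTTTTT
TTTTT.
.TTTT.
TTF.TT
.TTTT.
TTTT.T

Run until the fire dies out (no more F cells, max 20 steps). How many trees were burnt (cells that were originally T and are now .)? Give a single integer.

Answer: 27

Derivation:
Step 1: +3 fires, +1 burnt (F count now 3)
Step 2: +7 fires, +3 burnt (F count now 7)
Step 3: +7 fires, +7 burnt (F count now 7)
Step 4: +6 fires, +7 burnt (F count now 6)
Step 5: +3 fires, +6 burnt (F count now 3)
Step 6: +1 fires, +3 burnt (F count now 1)
Step 7: +0 fires, +1 burnt (F count now 0)
Fire out after step 7
Initially T: 28, now '.': 35
Total burnt (originally-T cells now '.'): 27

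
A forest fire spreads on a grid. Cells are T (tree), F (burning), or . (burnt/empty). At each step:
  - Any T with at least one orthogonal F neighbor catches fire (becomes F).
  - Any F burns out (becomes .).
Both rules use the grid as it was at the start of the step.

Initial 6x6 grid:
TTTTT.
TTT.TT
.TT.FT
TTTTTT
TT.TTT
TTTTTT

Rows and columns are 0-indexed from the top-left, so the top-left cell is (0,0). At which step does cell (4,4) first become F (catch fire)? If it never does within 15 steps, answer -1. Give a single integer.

Step 1: cell (4,4)='T' (+3 fires, +1 burnt)
Step 2: cell (4,4)='F' (+5 fires, +3 burnt)
  -> target ignites at step 2
Step 3: cell (4,4)='.' (+5 fires, +5 burnt)
Step 4: cell (4,4)='.' (+5 fires, +5 burnt)
Step 5: cell (4,4)='.' (+6 fires, +5 burnt)
Step 6: cell (4,4)='.' (+4 fires, +6 burnt)
Step 7: cell (4,4)='.' (+2 fires, +4 burnt)
Step 8: cell (4,4)='.' (+0 fires, +2 burnt)
  fire out at step 8

2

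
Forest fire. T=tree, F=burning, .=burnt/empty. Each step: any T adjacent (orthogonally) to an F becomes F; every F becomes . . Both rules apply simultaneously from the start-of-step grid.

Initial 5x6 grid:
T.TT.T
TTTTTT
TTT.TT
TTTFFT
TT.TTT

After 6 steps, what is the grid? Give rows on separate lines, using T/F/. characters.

Step 1: 5 trees catch fire, 2 burn out
  T.TT.T
  TTTTTT
  TTT.FT
  TTF..F
  TT.FFT
Step 2: 5 trees catch fire, 5 burn out
  T.TT.T
  TTTTFT
  TTF..F
  TF....
  TT...F
Step 3: 6 trees catch fire, 5 burn out
  T.TT.T
  TTFF.F
  TF....
  F.....
  TF....
Step 4: 6 trees catch fire, 6 burn out
  T.FF.F
  TF....
  F.....
  ......
  F.....
Step 5: 1 trees catch fire, 6 burn out
  T.....
  F.....
  ......
  ......
  ......
Step 6: 1 trees catch fire, 1 burn out
  F.....
  ......
  ......
  ......
  ......

F.....
......
......
......
......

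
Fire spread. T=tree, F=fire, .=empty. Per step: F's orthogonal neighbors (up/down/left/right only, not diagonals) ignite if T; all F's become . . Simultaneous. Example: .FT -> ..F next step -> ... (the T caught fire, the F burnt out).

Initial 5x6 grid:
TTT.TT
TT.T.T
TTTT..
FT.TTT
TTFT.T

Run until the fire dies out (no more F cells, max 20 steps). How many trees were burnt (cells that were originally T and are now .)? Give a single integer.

Answer: 18

Derivation:
Step 1: +5 fires, +2 burnt (F count now 5)
Step 2: +3 fires, +5 burnt (F count now 3)
Step 3: +5 fires, +3 burnt (F count now 5)
Step 4: +3 fires, +5 burnt (F count now 3)
Step 5: +2 fires, +3 burnt (F count now 2)
Step 6: +0 fires, +2 burnt (F count now 0)
Fire out after step 6
Initially T: 21, now '.': 27
Total burnt (originally-T cells now '.'): 18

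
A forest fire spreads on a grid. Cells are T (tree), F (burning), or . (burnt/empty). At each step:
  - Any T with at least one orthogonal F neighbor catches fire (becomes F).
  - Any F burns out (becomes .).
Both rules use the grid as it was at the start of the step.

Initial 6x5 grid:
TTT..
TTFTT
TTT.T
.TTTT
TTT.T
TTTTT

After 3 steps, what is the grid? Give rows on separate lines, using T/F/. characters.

Step 1: 4 trees catch fire, 1 burn out
  TTF..
  TF.FT
  TTF.T
  .TTTT
  TTT.T
  TTTTT
Step 2: 5 trees catch fire, 4 burn out
  TF...
  F...F
  TF..T
  .TFTT
  TTT.T
  TTTTT
Step 3: 6 trees catch fire, 5 burn out
  F....
  .....
  F...F
  .F.FT
  TTF.T
  TTTTT

F....
.....
F...F
.F.FT
TTF.T
TTTTT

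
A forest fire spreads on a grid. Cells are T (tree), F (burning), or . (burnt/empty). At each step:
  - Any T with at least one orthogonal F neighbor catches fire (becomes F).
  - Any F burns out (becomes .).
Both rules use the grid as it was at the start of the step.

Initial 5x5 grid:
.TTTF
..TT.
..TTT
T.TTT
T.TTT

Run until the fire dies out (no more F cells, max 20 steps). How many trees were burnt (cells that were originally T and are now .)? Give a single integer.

Step 1: +1 fires, +1 burnt (F count now 1)
Step 2: +2 fires, +1 burnt (F count now 2)
Step 3: +3 fires, +2 burnt (F count now 3)
Step 4: +3 fires, +3 burnt (F count now 3)
Step 5: +3 fires, +3 burnt (F count now 3)
Step 6: +2 fires, +3 burnt (F count now 2)
Step 7: +0 fires, +2 burnt (F count now 0)
Fire out after step 7
Initially T: 16, now '.': 23
Total burnt (originally-T cells now '.'): 14

Answer: 14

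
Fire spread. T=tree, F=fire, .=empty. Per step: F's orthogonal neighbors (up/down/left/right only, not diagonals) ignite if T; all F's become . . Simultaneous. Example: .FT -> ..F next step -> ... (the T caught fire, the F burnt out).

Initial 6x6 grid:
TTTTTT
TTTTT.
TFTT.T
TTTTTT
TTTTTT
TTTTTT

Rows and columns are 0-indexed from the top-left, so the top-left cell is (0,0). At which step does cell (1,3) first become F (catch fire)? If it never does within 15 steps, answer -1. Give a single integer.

Step 1: cell (1,3)='T' (+4 fires, +1 burnt)
Step 2: cell (1,3)='T' (+7 fires, +4 burnt)
Step 3: cell (1,3)='F' (+7 fires, +7 burnt)
  -> target ignites at step 3
Step 4: cell (1,3)='.' (+6 fires, +7 burnt)
Step 5: cell (1,3)='.' (+4 fires, +6 burnt)
Step 6: cell (1,3)='.' (+4 fires, +4 burnt)
Step 7: cell (1,3)='.' (+1 fires, +4 burnt)
Step 8: cell (1,3)='.' (+0 fires, +1 burnt)
  fire out at step 8

3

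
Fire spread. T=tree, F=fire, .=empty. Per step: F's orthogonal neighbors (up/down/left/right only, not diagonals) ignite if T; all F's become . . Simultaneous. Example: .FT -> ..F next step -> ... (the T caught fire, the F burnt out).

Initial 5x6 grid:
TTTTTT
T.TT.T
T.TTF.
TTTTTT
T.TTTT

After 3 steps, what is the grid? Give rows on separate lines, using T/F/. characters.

Step 1: 2 trees catch fire, 1 burn out
  TTTTTT
  T.TT.T
  T.TF..
  TTTTFT
  T.TTTT
Step 2: 5 trees catch fire, 2 burn out
  TTTTTT
  T.TF.T
  T.F...
  TTTF.F
  T.TTFT
Step 3: 5 trees catch fire, 5 burn out
  TTTFTT
  T.F..T
  T.....
  TTF...
  T.TF.F

TTTFTT
T.F..T
T.....
TTF...
T.TF.F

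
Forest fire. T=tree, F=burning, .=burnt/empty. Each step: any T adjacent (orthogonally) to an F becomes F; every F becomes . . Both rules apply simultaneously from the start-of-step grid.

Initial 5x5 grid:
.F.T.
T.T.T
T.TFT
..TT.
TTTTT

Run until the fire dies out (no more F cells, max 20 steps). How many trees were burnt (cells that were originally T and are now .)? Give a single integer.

Step 1: +3 fires, +2 burnt (F count now 3)
Step 2: +4 fires, +3 burnt (F count now 4)
Step 3: +2 fires, +4 burnt (F count now 2)
Step 4: +1 fires, +2 burnt (F count now 1)
Step 5: +1 fires, +1 burnt (F count now 1)
Step 6: +0 fires, +1 burnt (F count now 0)
Fire out after step 6
Initially T: 14, now '.': 22
Total burnt (originally-T cells now '.'): 11

Answer: 11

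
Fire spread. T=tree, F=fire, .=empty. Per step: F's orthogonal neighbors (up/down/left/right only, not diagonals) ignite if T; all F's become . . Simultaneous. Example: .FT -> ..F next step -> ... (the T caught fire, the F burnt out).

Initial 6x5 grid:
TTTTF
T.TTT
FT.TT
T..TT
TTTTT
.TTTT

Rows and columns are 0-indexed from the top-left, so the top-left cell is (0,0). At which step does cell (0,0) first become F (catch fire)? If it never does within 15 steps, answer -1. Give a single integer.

Step 1: cell (0,0)='T' (+5 fires, +2 burnt)
Step 2: cell (0,0)='F' (+5 fires, +5 burnt)
  -> target ignites at step 2
Step 3: cell (0,0)='.' (+5 fires, +5 burnt)
Step 4: cell (0,0)='.' (+4 fires, +5 burnt)
Step 5: cell (0,0)='.' (+3 fires, +4 burnt)
Step 6: cell (0,0)='.' (+1 fires, +3 burnt)
Step 7: cell (0,0)='.' (+0 fires, +1 burnt)
  fire out at step 7

2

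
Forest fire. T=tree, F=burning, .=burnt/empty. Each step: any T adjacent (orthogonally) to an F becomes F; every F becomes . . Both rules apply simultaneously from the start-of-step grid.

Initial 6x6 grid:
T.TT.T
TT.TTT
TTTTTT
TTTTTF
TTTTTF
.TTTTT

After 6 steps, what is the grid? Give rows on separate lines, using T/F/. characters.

Step 1: 4 trees catch fire, 2 burn out
  T.TT.T
  TT.TTT
  TTTTTF
  TTTTF.
  TTTTF.
  .TTTTF
Step 2: 5 trees catch fire, 4 burn out
  T.TT.T
  TT.TTF
  TTTTF.
  TTTF..
  TTTF..
  .TTTF.
Step 3: 6 trees catch fire, 5 burn out
  T.TT.F
  TT.TF.
  TTTF..
  TTF...
  TTF...
  .TTF..
Step 4: 5 trees catch fire, 6 burn out
  T.TT..
  TT.F..
  TTF...
  TF....
  TF....
  .TF...
Step 5: 5 trees catch fire, 5 burn out
  T.TF..
  TT....
  TF....
  F.....
  F.....
  .F....
Step 6: 3 trees catch fire, 5 burn out
  T.F...
  TF....
  F.....
  ......
  ......
  ......

T.F...
TF....
F.....
......
......
......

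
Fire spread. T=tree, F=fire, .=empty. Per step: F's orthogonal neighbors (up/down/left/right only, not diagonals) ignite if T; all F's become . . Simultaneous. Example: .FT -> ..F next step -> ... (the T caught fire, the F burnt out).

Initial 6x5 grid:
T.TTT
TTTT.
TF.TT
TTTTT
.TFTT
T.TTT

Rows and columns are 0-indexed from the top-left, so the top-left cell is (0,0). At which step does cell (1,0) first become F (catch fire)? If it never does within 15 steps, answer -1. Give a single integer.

Step 1: cell (1,0)='T' (+7 fires, +2 burnt)
Step 2: cell (1,0)='F' (+6 fires, +7 burnt)
  -> target ignites at step 2
Step 3: cell (1,0)='.' (+6 fires, +6 burnt)
Step 4: cell (1,0)='.' (+2 fires, +6 burnt)
Step 5: cell (1,0)='.' (+1 fires, +2 burnt)
Step 6: cell (1,0)='.' (+0 fires, +1 burnt)
  fire out at step 6

2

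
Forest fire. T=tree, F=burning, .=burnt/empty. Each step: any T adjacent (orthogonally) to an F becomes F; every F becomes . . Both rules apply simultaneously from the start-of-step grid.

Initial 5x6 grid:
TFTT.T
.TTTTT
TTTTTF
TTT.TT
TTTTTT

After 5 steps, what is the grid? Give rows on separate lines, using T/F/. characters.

Step 1: 6 trees catch fire, 2 burn out
  F.FT.T
  .FTTTF
  TTTTF.
  TTT.TF
  TTTTTT
Step 2: 8 trees catch fire, 6 burn out
  ...F.F
  ..FTF.
  TFTF..
  TTT.F.
  TTTTTF
Step 3: 5 trees catch fire, 8 burn out
  ......
  ...F..
  F.F...
  TFT...
  TTTTF.
Step 4: 4 trees catch fire, 5 burn out
  ......
  ......
  ......
  F.F...
  TFTF..
Step 5: 2 trees catch fire, 4 burn out
  ......
  ......
  ......
  ......
  F.F...

......
......
......
......
F.F...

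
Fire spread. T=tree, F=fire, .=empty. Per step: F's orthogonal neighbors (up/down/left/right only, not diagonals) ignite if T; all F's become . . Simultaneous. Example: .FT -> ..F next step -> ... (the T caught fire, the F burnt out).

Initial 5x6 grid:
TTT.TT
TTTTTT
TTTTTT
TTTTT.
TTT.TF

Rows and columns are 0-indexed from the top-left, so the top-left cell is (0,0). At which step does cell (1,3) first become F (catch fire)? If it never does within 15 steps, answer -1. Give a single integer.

Step 1: cell (1,3)='T' (+1 fires, +1 burnt)
Step 2: cell (1,3)='T' (+1 fires, +1 burnt)
Step 3: cell (1,3)='T' (+2 fires, +1 burnt)
Step 4: cell (1,3)='T' (+4 fires, +2 burnt)
Step 5: cell (1,3)='F' (+6 fires, +4 burnt)
  -> target ignites at step 5
Step 6: cell (1,3)='.' (+5 fires, +6 burnt)
Step 7: cell (1,3)='.' (+4 fires, +5 burnt)
Step 8: cell (1,3)='.' (+2 fires, +4 burnt)
Step 9: cell (1,3)='.' (+1 fires, +2 burnt)
Step 10: cell (1,3)='.' (+0 fires, +1 burnt)
  fire out at step 10

5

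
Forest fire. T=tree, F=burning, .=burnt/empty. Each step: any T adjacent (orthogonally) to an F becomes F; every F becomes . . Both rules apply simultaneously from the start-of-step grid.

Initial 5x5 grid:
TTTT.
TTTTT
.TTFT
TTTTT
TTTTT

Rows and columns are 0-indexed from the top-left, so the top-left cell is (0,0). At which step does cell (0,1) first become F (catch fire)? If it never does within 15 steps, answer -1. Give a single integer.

Step 1: cell (0,1)='T' (+4 fires, +1 burnt)
Step 2: cell (0,1)='T' (+7 fires, +4 burnt)
Step 3: cell (0,1)='T' (+5 fires, +7 burnt)
Step 4: cell (0,1)='F' (+4 fires, +5 burnt)
  -> target ignites at step 4
Step 5: cell (0,1)='.' (+2 fires, +4 burnt)
Step 6: cell (0,1)='.' (+0 fires, +2 burnt)
  fire out at step 6

4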